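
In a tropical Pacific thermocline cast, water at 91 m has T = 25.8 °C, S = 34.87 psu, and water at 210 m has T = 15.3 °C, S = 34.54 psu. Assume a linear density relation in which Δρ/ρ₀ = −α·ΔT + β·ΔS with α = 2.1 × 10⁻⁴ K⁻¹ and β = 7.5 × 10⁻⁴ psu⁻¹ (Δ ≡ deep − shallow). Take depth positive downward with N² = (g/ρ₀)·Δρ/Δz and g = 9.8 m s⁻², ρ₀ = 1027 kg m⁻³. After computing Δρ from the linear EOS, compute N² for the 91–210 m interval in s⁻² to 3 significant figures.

ΔT = -10.5 K, ΔS = -0.33 psu (deep − shallow).
Δρ/ρ₀ = −αΔT + βΔS = 2.205 × 10⁻³ − 2.475 × 10⁻⁴ = 1.9575 × 10⁻³, so Δρ ≈ 2.010 kg m⁻³.
N² = (g/ρ₀)·Δρ/Δz = g·(Δρ/ρ₀)/Δz = 9.8 × 1.9575 × 10⁻³ / 119 = 1.6121 × 10⁻⁴ s⁻² ≈ 1.61 × 10⁻⁴ s⁻².

1.61 × 10⁻⁴ s⁻²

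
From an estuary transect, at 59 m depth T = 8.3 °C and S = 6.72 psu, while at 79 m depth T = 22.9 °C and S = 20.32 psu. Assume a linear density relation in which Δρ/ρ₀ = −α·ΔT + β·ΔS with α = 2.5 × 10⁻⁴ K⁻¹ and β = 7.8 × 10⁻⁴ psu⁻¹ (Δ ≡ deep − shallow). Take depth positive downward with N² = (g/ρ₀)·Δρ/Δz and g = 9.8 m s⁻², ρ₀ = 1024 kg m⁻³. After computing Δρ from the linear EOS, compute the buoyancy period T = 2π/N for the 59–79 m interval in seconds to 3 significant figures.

108 s

ΔT = +14.6 K, ΔS = +13.60 psu (deep − shallow).
Δρ/ρ₀ = −αΔT + βΔS = -3.65 × 10⁻³ + 0.010608 = 6.958 × 10⁻³, so Δρ ≈ 7.125 kg m⁻³.
N² = (g/ρ₀)·Δρ/Δz = g·(Δρ/ρ₀)/Δz = 9.8 × 6.958 × 10⁻³ / 20 = 3.4094 × 10⁻³ s⁻².
N = √(3.4094 × 10⁻³) = 0.058390 rad s⁻¹ → T = 2π/N = 107.61 s ≈ 108 s.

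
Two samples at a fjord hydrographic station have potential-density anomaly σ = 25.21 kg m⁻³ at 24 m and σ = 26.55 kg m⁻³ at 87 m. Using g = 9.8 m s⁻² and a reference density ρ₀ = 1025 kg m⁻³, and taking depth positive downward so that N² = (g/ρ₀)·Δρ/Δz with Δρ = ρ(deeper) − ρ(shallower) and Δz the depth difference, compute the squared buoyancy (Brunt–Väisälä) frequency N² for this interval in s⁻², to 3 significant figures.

Δρ = 1026.55 − 1025.21 = 1.34 kg m⁻³ over Δz = 87 − 24 = 63 m.
N² = (9.8/1025) × (1.34/63) = 2.0336 × 10⁻⁴ s⁻² ≈ 2.03 × 10⁻⁴ s⁻².

2.03 × 10⁻⁴ s⁻²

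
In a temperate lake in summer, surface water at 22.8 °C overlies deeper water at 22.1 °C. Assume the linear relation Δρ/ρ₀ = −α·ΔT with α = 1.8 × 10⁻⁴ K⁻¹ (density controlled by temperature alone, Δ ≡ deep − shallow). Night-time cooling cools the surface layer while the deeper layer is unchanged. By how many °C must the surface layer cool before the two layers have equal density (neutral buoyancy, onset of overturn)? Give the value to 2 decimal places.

0.70 °C

With temperature the only control, equal density requires T_surf′ = T_deep.
T_surf′ = 22.1 °C.
Cooling required: 22.8 − 22.1 = 0.70 °C.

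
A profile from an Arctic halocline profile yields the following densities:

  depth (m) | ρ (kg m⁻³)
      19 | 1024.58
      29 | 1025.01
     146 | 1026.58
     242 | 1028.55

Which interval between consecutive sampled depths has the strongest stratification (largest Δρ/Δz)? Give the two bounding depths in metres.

19–29 m

Compute the density gradient over each adjacent pair:
  19–29 m: Δρ/Δz = 0.43/10 = 0.043 kg m⁻⁴
  29–146 m: Δρ/Δz = 1.57/117 = 0.013 kg m⁻⁴
  146–242 m: Δρ/Δz = 1.97/96 = 0.021 kg m⁻⁴
The largest gradient is in the 19–29 m interval — the pycnocline.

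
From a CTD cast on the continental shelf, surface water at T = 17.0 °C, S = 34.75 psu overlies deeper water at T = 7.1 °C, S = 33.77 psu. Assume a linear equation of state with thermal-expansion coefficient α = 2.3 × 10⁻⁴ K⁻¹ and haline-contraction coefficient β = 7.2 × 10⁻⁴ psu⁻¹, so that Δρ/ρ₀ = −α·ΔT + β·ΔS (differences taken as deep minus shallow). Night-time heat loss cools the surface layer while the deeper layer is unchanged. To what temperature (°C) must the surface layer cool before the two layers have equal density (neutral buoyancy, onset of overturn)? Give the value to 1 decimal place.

10.2 °C

Neutral buoyancy requires Δρ = 0, i.e. −α(T_deep − T_surf′) + β(S_deep − S_surf) = 0.
T_surf′ = T_deep − (β/α)·ΔS = 7.1 − (7.2 × 10⁻⁴/2.3 × 10⁻⁴)·(-0.98) = 10.168 °C.
Cooling required: 17.0 − (10.168) = 6.832 °C.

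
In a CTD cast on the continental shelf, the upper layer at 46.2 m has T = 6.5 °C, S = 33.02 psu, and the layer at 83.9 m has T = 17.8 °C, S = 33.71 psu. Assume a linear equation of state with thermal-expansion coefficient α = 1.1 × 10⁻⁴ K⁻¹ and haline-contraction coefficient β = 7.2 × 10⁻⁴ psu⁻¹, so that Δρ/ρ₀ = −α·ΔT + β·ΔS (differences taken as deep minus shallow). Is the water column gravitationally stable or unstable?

ΔT = 17.8 − 6.5 = +11.3 K and ΔS = 33.71 − 33.02 = +0.69 psu (deep − shallow).
−αΔT = -1.243 × 10⁻³; βΔS = 4.968 × 10⁻⁴; sum Δρ/ρ₀ = -7.462 × 10⁻⁴.
Δρ/ρ₀ < 0, so Δρ < 0: deeper water is lighter → statically unstable; the column would overturn.

unstable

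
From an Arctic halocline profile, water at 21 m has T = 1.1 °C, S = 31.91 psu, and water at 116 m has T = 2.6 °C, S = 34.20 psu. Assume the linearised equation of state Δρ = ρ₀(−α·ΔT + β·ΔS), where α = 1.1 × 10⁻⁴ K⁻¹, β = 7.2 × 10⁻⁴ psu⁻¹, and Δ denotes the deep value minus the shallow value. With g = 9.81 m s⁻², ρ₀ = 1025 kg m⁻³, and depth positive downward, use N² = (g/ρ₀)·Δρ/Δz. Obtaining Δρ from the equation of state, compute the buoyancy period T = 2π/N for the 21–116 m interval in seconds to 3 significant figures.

508 s

ΔT = +1.5 K, ΔS = +2.29 psu (deep − shallow).
Δρ/ρ₀ = −αΔT + βΔS = -1.65 × 10⁻⁴ + 1.6488 × 10⁻³ = 1.4838 × 10⁻³, so Δρ ≈ 1.521 kg m⁻³.
N² = (g/ρ₀)·Δρ/Δz = g·(Δρ/ρ₀)/Δz = 9.81 × 1.4838 × 10⁻³ / 95 = 1.5322 × 10⁻⁴ s⁻².
N = √(1.5322 × 10⁻⁴) = 0.012378 rad s⁻¹ → T = 2π/N = 507.61 s ≈ 508 s.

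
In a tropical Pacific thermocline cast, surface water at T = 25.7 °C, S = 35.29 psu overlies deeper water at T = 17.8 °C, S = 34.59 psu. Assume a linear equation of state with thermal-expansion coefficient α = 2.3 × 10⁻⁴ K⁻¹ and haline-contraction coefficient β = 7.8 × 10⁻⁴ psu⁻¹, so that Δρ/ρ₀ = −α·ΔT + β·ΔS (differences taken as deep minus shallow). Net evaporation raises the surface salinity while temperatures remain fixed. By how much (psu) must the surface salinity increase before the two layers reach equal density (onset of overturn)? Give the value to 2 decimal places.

1.63 psu

Neutral buoyancy requires −α(T_deep − T_surf) + β(S_deep − S_surf′) = 0.
S_surf′ = S_deep − (α/β)·ΔT = 34.59 − (2.3 × 10⁻⁴/7.8 × 10⁻⁴)·(-7.9) = 36.9195 psu.
Increase required: 36.9195 − 35.29 = 1.6295 psu.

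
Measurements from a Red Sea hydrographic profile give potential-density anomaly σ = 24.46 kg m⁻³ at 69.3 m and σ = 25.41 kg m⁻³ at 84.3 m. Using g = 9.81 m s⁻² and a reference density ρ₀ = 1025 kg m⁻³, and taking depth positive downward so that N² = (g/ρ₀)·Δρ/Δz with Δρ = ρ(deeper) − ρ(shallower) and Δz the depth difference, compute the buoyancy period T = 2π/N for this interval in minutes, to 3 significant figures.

Δρ = 1025.41 − 1024.46 = 0.95 kg m⁻³ over Δz = 84.3 − 69.3 = 15 m.
N² = (9.81/1025) × (0.95/15) = 6.0615 × 10⁻⁴ s⁻².
N = √(6.0615 × 10⁻⁴) = 0.024620 rad s⁻¹, so T = 2π/N = 255.21 s = 4.2535 min ≈ 4.25 min.

4.25 min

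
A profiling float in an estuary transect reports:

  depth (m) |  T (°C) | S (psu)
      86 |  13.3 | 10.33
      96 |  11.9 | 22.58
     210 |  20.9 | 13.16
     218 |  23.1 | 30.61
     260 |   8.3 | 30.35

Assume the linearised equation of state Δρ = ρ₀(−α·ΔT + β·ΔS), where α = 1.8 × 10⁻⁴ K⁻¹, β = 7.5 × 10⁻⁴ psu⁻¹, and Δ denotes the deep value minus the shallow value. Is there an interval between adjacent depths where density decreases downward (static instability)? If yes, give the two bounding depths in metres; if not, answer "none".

96–210 m

Evaluate Δρ/ρ₀ = −αΔT + βΔS across each adjacent pair:
  86–96 m: −αΔT+βΔS = −(1.8 × 10⁻⁴)(-1.4)+(7.5 × 10⁻⁴)(+12.25) = 9.4 × 10⁻³ → stable
  96–210 m: −αΔT+βΔS = −(1.8 × 10⁻⁴)(+9.0)+(7.5 × 10⁻⁴)(-9.42) = -8.7 × 10⁻³ → UNSTABLE
  210–218 m: −αΔT+βΔS = −(1.8 × 10⁻⁴)(+2.2)+(7.5 × 10⁻⁴)(+17.45) = 0.013 → stable
  218–260 m: −αΔT+βΔS = −(1.8 × 10⁻⁴)(-14.8)+(7.5 × 10⁻⁴)(-0.26) = 2.5 × 10⁻³ → stable
The 96–210 m interval has Δρ < 0: lighter water underlies denser water.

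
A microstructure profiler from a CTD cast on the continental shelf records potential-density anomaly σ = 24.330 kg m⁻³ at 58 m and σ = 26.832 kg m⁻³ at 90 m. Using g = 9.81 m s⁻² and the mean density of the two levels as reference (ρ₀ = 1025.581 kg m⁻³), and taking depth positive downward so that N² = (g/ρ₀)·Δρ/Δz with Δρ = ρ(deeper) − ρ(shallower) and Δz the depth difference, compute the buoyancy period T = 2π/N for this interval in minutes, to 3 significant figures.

3.83 min

Δρ = 1026.832 − 1024.330 = 2.502 kg m⁻³ over Δz = 90 − 58 = 32 m.
N² = (9.81/1025.581) × (2.502/32) = 7.4789 × 10⁻⁴ s⁻².
N = √(7.4789 × 10⁻⁴) = 0.027348 rad s⁻¹, so T = 2π/N = 229.75 s = 3.8292 min ≈ 3.83 min.
Since Δρ > 0 the layer is stably stratified.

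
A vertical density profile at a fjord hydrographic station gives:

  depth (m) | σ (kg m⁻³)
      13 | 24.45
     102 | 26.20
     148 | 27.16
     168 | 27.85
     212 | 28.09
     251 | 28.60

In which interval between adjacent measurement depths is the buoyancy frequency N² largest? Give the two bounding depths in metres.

Compute the density gradient over each adjacent pair:
  13–102 m: Δρ/Δz = 1.75/89 = 0.020 kg m⁻⁴
  102–148 m: Δρ/Δz = 0.96/46 = 0.021 kg m⁻⁴
  148–168 m: Δρ/Δz = 0.69/20 = 0.034 kg m⁻⁴
  168–212 m: Δρ/Δz = 0.24/44 = 5.5 × 10⁻³ kg m⁻⁴
  212–251 m: Δρ/Δz = 0.51/39 = 0.013 kg m⁻⁴
The largest gradient is in the 148–168 m interval — the pycnocline.

148–168 m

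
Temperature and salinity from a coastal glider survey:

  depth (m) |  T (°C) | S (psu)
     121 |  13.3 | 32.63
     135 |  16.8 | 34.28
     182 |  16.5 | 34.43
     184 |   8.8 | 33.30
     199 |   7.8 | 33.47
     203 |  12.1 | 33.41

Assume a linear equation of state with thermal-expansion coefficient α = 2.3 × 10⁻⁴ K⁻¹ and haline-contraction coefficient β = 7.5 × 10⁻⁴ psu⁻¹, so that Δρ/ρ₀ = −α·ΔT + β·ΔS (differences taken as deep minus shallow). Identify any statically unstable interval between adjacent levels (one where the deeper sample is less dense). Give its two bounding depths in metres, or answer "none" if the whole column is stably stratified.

199–203 m

Evaluate Δρ/ρ₀ = −αΔT + βΔS across each adjacent pair:
  121–135 m: −αΔT+βΔS = −(2.3 × 10⁻⁴)(+3.5)+(7.5 × 10⁻⁴)(+1.65) = 4.3 × 10⁻⁴ → stable
  135–182 m: −αΔT+βΔS = −(2.3 × 10⁻⁴)(-0.3)+(7.5 × 10⁻⁴)(+0.15) = 1.8 × 10⁻⁴ → stable
  182–184 m: −αΔT+βΔS = −(2.3 × 10⁻⁴)(-7.7)+(7.5 × 10⁻⁴)(-1.13) = 9.2 × 10⁻⁴ → stable
  184–199 m: −αΔT+βΔS = −(2.3 × 10⁻⁴)(-1.0)+(7.5 × 10⁻⁴)(+0.17) = 3.6 × 10⁻⁴ → stable
  199–203 m: −αΔT+βΔS = −(2.3 × 10⁻⁴)(+4.3)+(7.5 × 10⁻⁴)(-0.06) = -1.0 × 10⁻³ → UNSTABLE
The 199–203 m interval has Δρ < 0: lighter water underlies denser water.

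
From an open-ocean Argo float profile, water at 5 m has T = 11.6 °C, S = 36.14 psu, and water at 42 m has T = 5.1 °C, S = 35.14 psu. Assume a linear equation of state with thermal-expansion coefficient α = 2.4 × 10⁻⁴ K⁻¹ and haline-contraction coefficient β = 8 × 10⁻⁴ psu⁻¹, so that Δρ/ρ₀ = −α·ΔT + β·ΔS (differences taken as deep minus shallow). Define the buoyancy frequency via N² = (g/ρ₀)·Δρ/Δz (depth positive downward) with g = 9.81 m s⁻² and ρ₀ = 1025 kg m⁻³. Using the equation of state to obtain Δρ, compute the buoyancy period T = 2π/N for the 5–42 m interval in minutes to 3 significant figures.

7.38 min

ΔT = -6.5 K, ΔS = -1.00 psu (deep − shallow).
Δρ/ρ₀ = −αΔT + βΔS = 1.56 × 10⁻³ − 8.00 × 10⁻⁴ = 7.60 × 10⁻⁴, so Δρ ≈ 0.7790 kg m⁻³.
N² = (g/ρ₀)·Δρ/Δz = g·(Δρ/ρ₀)/Δz = 9.81 × 7.60 × 10⁻⁴ / 37 = 2.0150 × 10⁻⁴ s⁻².
N = √(2.0150 × 10⁻⁴) = 0.014195 rad s⁻¹ → T = 2π/N = 442.63 s = 7.3772 min ≈ 7.38 min.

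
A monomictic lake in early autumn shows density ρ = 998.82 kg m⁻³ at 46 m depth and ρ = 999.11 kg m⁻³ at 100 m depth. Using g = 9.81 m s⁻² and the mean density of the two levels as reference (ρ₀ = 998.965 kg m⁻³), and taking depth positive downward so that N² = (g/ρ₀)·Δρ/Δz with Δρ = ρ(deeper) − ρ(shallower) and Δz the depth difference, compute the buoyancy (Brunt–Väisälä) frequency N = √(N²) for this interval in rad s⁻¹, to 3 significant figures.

Δρ = 999.11 − 998.82 = 0.29 kg m⁻³ over Δz = 100 − 46 = 54 m.
N² = (9.81/998.965) × (0.29/54) = 5.2738 × 10⁻⁵ s⁻².
N = √(5.2738 × 10⁻⁵) = 7.2621 × 10⁻³ rad s⁻¹ ≈ 7.26 × 10⁻³ rad s⁻¹.

7.26 × 10⁻³ rad s⁻¹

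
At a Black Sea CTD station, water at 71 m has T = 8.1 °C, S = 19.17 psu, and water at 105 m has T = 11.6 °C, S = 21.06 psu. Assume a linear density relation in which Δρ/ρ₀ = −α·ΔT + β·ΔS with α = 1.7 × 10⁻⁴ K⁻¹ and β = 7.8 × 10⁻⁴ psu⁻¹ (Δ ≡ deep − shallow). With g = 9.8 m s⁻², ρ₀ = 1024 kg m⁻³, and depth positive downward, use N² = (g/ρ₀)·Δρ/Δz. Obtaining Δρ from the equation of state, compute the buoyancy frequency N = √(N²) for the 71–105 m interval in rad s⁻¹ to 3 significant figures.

ΔT = +3.5 K, ΔS = +1.89 psu (deep − shallow).
Δρ/ρ₀ = −αΔT + βΔS = -5.95 × 10⁻⁴ + 1.4742 × 10⁻³ = 8.792 × 10⁻⁴, so Δρ ≈ 0.9003 kg m⁻³.
N² = (g/ρ₀)·Δρ/Δz = g·(Δρ/ρ₀)/Δz = 9.8 × 8.792 × 10⁻⁴ / 34 = 2.5342 × 10⁻⁴ s⁻².
N = √(2.5342 × 10⁻⁴) = 0.015919 rad s⁻¹ ≈ 0.0159 rad s⁻¹.

0.0159 rad s⁻¹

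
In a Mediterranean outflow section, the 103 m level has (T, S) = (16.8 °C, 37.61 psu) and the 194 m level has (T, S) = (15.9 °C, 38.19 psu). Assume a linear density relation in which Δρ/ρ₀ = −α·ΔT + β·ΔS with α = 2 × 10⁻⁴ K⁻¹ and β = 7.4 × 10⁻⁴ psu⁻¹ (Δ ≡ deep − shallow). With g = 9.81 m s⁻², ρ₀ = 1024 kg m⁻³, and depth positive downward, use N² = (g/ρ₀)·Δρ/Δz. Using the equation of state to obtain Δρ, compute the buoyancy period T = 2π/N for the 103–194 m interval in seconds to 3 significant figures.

ΔT = -0.9 K, ΔS = +0.58 psu (deep − shallow).
Δρ/ρ₀ = −αΔT + βΔS = 1.80 × 10⁻⁴ + 4.292 × 10⁻⁴ = 6.092 × 10⁻⁴, so Δρ ≈ 0.6238 kg m⁻³.
N² = (g/ρ₀)·Δρ/Δz = g·(Δρ/ρ₀)/Δz = 9.81 × 6.092 × 10⁻⁴ / 91 = 6.5673 × 10⁻⁵ s⁻².
N = √(6.5673 × 10⁻⁵) = 8.1039 × 10⁻³ rad s⁻¹ → T = 2π/N = 775.33 s ≈ 775 s.

775 s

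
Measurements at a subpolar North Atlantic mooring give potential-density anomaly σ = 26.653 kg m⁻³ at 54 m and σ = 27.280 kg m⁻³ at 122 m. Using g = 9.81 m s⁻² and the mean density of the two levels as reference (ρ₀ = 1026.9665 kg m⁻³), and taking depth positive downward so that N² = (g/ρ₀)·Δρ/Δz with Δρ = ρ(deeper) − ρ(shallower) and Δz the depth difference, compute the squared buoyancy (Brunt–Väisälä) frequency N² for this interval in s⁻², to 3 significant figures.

Δρ = 1027.280 − 1026.653 = 0.627 kg m⁻³ over Δz = 122 − 54 = 68 m.
N² = (9.81/1026.9665) × (0.627/68) = 8.8079 × 10⁻⁵ s⁻² ≈ 8.81 × 10⁻⁵ s⁻².

8.81 × 10⁻⁵ s⁻²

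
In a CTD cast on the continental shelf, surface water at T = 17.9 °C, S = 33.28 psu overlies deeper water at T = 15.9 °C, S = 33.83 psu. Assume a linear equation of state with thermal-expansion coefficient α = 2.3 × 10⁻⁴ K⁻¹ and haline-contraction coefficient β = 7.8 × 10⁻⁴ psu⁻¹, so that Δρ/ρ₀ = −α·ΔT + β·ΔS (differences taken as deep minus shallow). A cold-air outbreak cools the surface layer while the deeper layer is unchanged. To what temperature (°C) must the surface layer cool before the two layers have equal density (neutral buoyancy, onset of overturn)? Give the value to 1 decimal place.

Neutral buoyancy requires Δρ = 0, i.e. −α(T_deep − T_surf′) + β(S_deep − S_surf) = 0.
T_surf′ = T_deep − (β/α)·ΔS = 15.9 − (7.8 × 10⁻⁴/2.3 × 10⁻⁴)·(+0.55) = 14.035 °C.
Cooling required: 17.9 − (14.035) = 3.865 °C.

14.0 °C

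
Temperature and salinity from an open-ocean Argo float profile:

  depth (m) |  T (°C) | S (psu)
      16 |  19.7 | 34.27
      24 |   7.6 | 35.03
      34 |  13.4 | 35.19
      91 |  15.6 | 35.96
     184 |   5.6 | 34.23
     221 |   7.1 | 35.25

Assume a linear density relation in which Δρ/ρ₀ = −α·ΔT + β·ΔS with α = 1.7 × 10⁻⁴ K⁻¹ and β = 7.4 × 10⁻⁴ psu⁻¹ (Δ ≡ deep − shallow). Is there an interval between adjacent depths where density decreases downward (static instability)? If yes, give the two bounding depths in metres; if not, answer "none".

24–34 m

Evaluate Δρ/ρ₀ = −αΔT + βΔS across each adjacent pair:
  16–24 m: −αΔT+βΔS = −(1.7 × 10⁻⁴)(-12.1)+(7.4 × 10⁻⁴)(+0.76) = 2.6 × 10⁻³ → stable
  24–34 m: −αΔT+βΔS = −(1.7 × 10⁻⁴)(+5.8)+(7.4 × 10⁻⁴)(+0.16) = -8.7 × 10⁻⁴ → UNSTABLE
  34–91 m: −αΔT+βΔS = −(1.7 × 10⁻⁴)(+2.2)+(7.4 × 10⁻⁴)(+0.77) = 2.0 × 10⁻⁴ → stable
  91–184 m: −αΔT+βΔS = −(1.7 × 10⁻⁴)(-10.0)+(7.4 × 10⁻⁴)(-1.73) = 4.2 × 10⁻⁴ → stable
  184–221 m: −αΔT+βΔS = −(1.7 × 10⁻⁴)(+1.5)+(7.4 × 10⁻⁴)(+1.02) = 5.0 × 10⁻⁴ → stable
The 24–34 m interval has Δρ < 0: lighter water underlies denser water.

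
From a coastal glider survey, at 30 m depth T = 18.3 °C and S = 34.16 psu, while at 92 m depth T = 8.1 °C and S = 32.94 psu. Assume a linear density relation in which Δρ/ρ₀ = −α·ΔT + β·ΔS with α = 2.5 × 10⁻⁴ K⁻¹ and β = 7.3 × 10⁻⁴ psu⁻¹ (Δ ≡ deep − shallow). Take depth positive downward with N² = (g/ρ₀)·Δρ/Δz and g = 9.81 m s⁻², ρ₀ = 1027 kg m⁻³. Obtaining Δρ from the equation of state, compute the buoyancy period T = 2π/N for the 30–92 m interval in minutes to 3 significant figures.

ΔT = -10.2 K, ΔS = -1.22 psu (deep − shallow).
Δρ/ρ₀ = −αΔT + βΔS = 2.55 × 10⁻³ − 8.906 × 10⁻⁴ = 1.6594 × 10⁻³, so Δρ ≈ 1.704 kg m⁻³.
N² = (g/ρ₀)·Δρ/Δz = g·(Δρ/ρ₀)/Δz = 9.81 × 1.6594 × 10⁻³ / 62 = 2.6256 × 10⁻⁴ s⁻².
N = √(2.6256 × 10⁻⁴) = 0.016204 rad s⁻¹ → T = 2π/N = 387.76 s = 6.4627 min ≈ 6.46 min.

6.46 min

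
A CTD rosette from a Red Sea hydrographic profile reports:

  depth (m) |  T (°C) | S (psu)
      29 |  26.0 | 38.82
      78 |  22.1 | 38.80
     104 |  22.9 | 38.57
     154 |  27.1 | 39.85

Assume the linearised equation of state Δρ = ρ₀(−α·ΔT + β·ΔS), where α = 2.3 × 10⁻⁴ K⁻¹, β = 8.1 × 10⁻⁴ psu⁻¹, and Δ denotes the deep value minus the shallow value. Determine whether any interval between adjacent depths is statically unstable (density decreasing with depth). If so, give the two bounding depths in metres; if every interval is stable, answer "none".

Evaluate Δρ/ρ₀ = −αΔT + βΔS across each adjacent pair:
  29–78 m: −αΔT+βΔS = −(2.3 × 10⁻⁴)(-3.9)+(8.1 × 10⁻⁴)(-0.02) = 8.8 × 10⁻⁴ → stable
  78–104 m: −αΔT+βΔS = −(2.3 × 10⁻⁴)(+0.8)+(8.1 × 10⁻⁴)(-0.23) = -3.7 × 10⁻⁴ → UNSTABLE
  104–154 m: −αΔT+βΔS = −(2.3 × 10⁻⁴)(+4.2)+(8.1 × 10⁻⁴)(+1.28) = 7.1 × 10⁻⁵ → stable
The 78–104 m interval has Δρ < 0: lighter water underlies denser water.

78–104 m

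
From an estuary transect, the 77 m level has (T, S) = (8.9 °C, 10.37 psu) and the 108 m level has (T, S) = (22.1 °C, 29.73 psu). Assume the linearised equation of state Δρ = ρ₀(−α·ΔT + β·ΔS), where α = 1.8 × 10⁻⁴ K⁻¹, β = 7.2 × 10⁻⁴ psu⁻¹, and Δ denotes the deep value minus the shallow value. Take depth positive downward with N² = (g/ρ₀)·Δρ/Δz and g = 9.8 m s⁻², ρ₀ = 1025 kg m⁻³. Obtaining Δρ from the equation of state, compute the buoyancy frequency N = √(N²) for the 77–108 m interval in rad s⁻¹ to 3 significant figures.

ΔT = +13.2 K, ΔS = +19.36 psu (deep − shallow).
Δρ/ρ₀ = −αΔT + βΔS = -2.376 × 10⁻³ + 0.0139392 = 0.0115632, so Δρ ≈ 11.85 kg m⁻³.
N² = (g/ρ₀)·Δρ/Δz = g·(Δρ/ρ₀)/Δz = 9.8 × 0.0115632 / 31 = 3.6555 × 10⁻³ s⁻².
N = √(3.6555 × 10⁻³) = 0.060461 rad s⁻¹ ≈ 0.0605 rad s⁻¹.

0.0605 rad s⁻¹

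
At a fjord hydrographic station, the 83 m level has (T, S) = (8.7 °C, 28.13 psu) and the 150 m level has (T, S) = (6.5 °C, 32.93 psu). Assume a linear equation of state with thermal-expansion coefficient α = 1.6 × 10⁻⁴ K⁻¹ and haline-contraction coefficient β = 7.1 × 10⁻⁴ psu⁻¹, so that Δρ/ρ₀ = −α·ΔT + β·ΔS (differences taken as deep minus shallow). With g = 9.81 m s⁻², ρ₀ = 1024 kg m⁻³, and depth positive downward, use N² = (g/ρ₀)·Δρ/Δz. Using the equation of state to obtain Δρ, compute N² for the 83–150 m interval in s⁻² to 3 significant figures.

ΔT = -2.2 K, ΔS = +4.80 psu (deep − shallow).
Δρ/ρ₀ = −αΔT + βΔS = 3.52 × 10⁻⁴ + 3.408 × 10⁻³ = 3.76 × 10⁻³, so Δρ ≈ 3.850 kg m⁻³.
N² = (g/ρ₀)·Δρ/Δz = g·(Δρ/ρ₀)/Δz = 9.81 × 3.76 × 10⁻³ / 67 = 5.5053 × 10⁻⁴ s⁻² ≈ 5.51 × 10⁻⁴ s⁻².

5.51 × 10⁻⁴ s⁻²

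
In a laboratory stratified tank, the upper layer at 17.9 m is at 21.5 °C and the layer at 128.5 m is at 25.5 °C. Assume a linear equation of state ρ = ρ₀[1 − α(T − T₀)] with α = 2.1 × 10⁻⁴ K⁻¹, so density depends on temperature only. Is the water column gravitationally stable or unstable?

unstable

ΔT = 25.5 − 21.5 = +4.0 K, so Δρ/ρ₀ = −αΔT = -8.40 × 10⁻⁴.
Δρ/ρ₀ < 0, so Δρ < 0: deeper water is lighter → statically unstable; the column would overturn.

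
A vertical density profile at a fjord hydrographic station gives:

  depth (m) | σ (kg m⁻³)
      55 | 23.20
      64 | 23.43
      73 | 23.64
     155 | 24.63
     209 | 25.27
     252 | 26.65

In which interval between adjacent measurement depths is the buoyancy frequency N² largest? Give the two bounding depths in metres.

209–252 m

Compute the density gradient over each adjacent pair:
  55–64 m: Δρ/Δz = 0.23/9 = 0.026 kg m⁻⁴
  64–73 m: Δρ/Δz = 0.21/9 = 0.023 kg m⁻⁴
  73–155 m: Δρ/Δz = 0.99/82 = 0.012 kg m⁻⁴
  155–209 m: Δρ/Δz = 0.64/54 = 0.012 kg m⁻⁴
  209–252 m: Δρ/Δz = 1.38/43 = 0.032 kg m⁻⁴
The largest gradient is in the 209–252 m interval — the pycnocline.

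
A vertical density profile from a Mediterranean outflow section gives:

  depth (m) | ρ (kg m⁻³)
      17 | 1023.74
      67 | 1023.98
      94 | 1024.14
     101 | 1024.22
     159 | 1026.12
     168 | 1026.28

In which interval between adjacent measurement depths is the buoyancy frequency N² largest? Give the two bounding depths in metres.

Compute the density gradient over each adjacent pair:
  17–67 m: Δρ/Δz = 0.24/50 = 4.8 × 10⁻³ kg m⁻⁴
  67–94 m: Δρ/Δz = 0.16/27 = 5.9 × 10⁻³ kg m⁻⁴
  94–101 m: Δρ/Δz = 0.08/7 = 0.011 kg m⁻⁴
  101–159 m: Δρ/Δz = 1.90/58 = 0.033 kg m⁻⁴
  159–168 m: Δρ/Δz = 0.16/9 = 0.018 kg m⁻⁴
The largest gradient is in the 101–159 m interval — the pycnocline.

101–159 m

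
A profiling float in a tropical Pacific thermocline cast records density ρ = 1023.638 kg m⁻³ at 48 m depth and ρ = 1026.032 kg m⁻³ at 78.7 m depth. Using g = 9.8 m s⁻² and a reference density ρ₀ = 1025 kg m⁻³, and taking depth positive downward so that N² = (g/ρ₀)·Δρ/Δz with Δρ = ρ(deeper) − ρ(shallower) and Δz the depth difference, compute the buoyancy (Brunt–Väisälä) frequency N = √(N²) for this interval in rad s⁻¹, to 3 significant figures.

0.0273 rad s⁻¹

Δρ = 1026.032 − 1023.638 = 2.394 kg m⁻³ over Δz = 78.7 − 48 = 30.7 m.
N² = (9.8/1025) × (2.394/30.7) = 7.4557 × 10⁻⁴ s⁻².
N = √(7.4557 × 10⁻⁴) = 0.027305 rad s⁻¹ ≈ 0.0273 rad s⁻¹.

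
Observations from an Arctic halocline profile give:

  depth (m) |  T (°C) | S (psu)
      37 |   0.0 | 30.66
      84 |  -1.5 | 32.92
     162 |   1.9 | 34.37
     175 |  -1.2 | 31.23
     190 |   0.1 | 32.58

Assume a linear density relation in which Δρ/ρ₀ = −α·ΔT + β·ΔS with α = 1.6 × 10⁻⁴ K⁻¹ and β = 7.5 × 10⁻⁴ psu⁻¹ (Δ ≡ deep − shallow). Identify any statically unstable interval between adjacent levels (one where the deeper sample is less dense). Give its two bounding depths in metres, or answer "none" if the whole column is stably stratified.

Evaluate Δρ/ρ₀ = −αΔT + βΔS across each adjacent pair:
  37–84 m: −αΔT+βΔS = −(1.6 × 10⁻⁴)(-1.5)+(7.5 × 10⁻⁴)(+2.26) = 1.9 × 10⁻³ → stable
  84–162 m: −αΔT+βΔS = −(1.6 × 10⁻⁴)(+3.4)+(7.5 × 10⁻⁴)(+1.45) = 5.4 × 10⁻⁴ → stable
  162–175 m: −αΔT+βΔS = −(1.6 × 10⁻⁴)(-3.1)+(7.5 × 10⁻⁴)(-3.14) = -1.9 × 10⁻³ → UNSTABLE
  175–190 m: −αΔT+βΔS = −(1.6 × 10⁻⁴)(+1.3)+(7.5 × 10⁻⁴)(+1.35) = 8.0 × 10⁻⁴ → stable
The 162–175 m interval has Δρ < 0: lighter water underlies denser water.

162–175 m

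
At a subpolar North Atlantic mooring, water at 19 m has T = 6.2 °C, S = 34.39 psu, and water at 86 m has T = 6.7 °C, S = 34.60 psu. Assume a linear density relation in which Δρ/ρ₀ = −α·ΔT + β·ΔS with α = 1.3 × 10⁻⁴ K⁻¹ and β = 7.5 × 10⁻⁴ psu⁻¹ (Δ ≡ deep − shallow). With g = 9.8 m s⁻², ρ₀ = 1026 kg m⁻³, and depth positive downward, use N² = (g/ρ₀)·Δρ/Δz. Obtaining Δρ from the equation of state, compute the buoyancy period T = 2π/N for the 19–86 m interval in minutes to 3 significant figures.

28.5 min

ΔT = +0.5 K, ΔS = +0.21 psu (deep − shallow).
Δρ/ρ₀ = −αΔT + βΔS = -6.50 × 10⁻⁵ + 1.575 × 10⁻⁴ = 9.25 × 10⁻⁵, so Δρ ≈ 0.09491 kg m⁻³.
N² = (g/ρ₀)·Δρ/Δz = g·(Δρ/ρ₀)/Δz = 9.8 × 9.25 × 10⁻⁵ / 67 = 1.3530 × 10⁻⁵ s⁻².
N = √(1.3530 × 10⁻⁵) = 3.6783 × 10⁻³ rad s⁻¹ → T = 2π/N = 1.7082 × 10³ s = 28.470 min ≈ 28.5 min.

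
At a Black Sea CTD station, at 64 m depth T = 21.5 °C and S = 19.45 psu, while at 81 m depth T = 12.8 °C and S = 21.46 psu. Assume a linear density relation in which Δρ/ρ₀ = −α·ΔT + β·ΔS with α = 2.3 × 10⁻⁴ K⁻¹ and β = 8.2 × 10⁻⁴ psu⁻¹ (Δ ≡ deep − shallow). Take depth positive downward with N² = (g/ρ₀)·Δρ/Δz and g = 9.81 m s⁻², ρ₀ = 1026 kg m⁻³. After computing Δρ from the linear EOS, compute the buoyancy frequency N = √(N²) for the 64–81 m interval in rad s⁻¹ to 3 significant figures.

ΔT = -8.7 K, ΔS = +2.01 psu (deep − shallow).
Δρ/ρ₀ = −αΔT + βΔS = 2.001 × 10⁻³ + 1.6482 × 10⁻³ = 3.6492 × 10⁻³, so Δρ ≈ 3.744 kg m⁻³.
N² = (g/ρ₀)·Δρ/Δz = g·(Δρ/ρ₀)/Δz = 9.81 × 3.6492 × 10⁻³ / 17 = 2.1058 × 10⁻³ s⁻².
N = √(2.1058 × 10⁻³) = 0.045889 rad s⁻¹ ≈ 0.0459 rad s⁻¹.

0.0459 rad s⁻¹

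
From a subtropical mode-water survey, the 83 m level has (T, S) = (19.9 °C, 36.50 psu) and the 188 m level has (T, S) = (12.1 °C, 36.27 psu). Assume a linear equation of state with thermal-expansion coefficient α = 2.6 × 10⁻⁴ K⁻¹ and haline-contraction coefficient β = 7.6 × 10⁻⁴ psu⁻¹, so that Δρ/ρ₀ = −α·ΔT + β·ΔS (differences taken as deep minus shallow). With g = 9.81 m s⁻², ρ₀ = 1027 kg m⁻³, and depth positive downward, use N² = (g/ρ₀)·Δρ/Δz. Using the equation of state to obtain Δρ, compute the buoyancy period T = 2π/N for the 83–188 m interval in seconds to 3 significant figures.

478 s

ΔT = -7.8 K, ΔS = -0.23 psu (deep − shallow).
Δρ/ρ₀ = −αΔT + βΔS = 2.028 × 10⁻³ − 1.748 × 10⁻⁴ = 1.8532 × 10⁻³, so Δρ ≈ 1.903 kg m⁻³.
N² = (g/ρ₀)·Δρ/Δz = g·(Δρ/ρ₀)/Δz = 9.81 × 1.8532 × 10⁻³ / 105 = 1.7314 × 10⁻⁴ s⁻².
N = √(1.7314 × 10⁻⁴) = 0.013158 rad s⁻¹ → T = 2π/N = 477.52 s ≈ 478 s.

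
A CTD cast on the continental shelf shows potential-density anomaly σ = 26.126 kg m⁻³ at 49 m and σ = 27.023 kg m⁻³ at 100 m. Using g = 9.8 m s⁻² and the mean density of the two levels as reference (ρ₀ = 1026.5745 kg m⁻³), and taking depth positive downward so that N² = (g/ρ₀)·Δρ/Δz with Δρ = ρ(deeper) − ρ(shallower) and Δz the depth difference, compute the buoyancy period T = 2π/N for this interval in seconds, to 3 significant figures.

Δρ = 1027.023 − 1026.126 = 0.897 kg m⁻³ over Δz = 100 − 49 = 51 m.
N² = (9.8/1026.5745) × (0.897/51) = 1.6790 × 10⁻⁴ s⁻².
N = √(1.6790 × 10⁻⁴) = 0.012958 rad s⁻¹, so T = 2π/N = 484.89 s ≈ 485 s.
N² > 0, so the interval is statically stable.

485 s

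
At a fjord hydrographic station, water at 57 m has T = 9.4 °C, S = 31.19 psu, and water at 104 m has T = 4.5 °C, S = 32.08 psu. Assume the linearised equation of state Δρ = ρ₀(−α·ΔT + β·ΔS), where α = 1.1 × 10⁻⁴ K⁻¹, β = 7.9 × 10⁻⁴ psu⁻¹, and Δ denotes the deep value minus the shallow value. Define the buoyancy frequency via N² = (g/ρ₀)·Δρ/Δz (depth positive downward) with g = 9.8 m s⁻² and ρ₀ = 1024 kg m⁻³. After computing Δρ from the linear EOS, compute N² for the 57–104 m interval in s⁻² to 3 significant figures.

ΔT = -4.9 K, ΔS = +0.89 psu (deep − shallow).
Δρ/ρ₀ = −αΔT + βΔS = 5.39 × 10⁻⁴ + 7.031 × 10⁻⁴ = 1.2421 × 10⁻³, so Δρ ≈ 1.272 kg m⁻³.
N² = (g/ρ₀)·Δρ/Δz = g·(Δρ/ρ₀)/Δz = 9.8 × 1.2421 × 10⁻³ / 47 = 2.5899 × 10⁻⁴ s⁻² ≈ 2.59 × 10⁻⁴ s⁻².

2.59 × 10⁻⁴ s⁻²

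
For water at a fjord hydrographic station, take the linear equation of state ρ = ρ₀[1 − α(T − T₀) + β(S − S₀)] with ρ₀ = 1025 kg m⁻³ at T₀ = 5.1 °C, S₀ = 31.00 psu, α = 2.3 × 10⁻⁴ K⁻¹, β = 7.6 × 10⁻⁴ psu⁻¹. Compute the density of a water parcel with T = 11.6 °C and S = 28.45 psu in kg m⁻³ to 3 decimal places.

T − T₀ = +6.5 K, S − S₀ = -2.55 psu.
Bracket = 1 − α·(+6.5) + β·(-2.55) = 1 + (-3.433 × 10⁻³) = 0.9965670.
ρ = 1025 × 0.9965670 = 1021.481 kg m⁻³.

1021.481 kg m⁻³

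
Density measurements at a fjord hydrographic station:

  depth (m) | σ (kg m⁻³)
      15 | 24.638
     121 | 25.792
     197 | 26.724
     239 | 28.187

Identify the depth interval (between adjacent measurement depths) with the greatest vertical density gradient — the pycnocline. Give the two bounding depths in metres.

Compute the density gradient over each adjacent pair:
  15–121 m: Δρ/Δz = 1.154/106 = 0.011 kg m⁻⁴
  121–197 m: Δρ/Δz = 0.932/76 = 0.012 kg m⁻⁴
  197–239 m: Δρ/Δz = 1.463/42 = 0.035 kg m⁻⁴
The largest gradient is in the 197–239 m interval — the pycnocline.

197–239 m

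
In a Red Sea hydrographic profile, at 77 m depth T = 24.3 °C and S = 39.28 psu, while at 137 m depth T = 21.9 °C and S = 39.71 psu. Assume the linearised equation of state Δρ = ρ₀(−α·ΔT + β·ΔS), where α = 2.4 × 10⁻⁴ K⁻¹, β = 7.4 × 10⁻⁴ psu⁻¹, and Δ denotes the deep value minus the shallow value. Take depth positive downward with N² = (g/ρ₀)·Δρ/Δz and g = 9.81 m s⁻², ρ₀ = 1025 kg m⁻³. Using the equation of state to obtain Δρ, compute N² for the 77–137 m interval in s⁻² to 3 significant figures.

ΔT = -2.4 K, ΔS = +0.43 psu (deep − shallow).
Δρ/ρ₀ = −αΔT + βΔS = 5.76 × 10⁻⁴ + 3.182 × 10⁻⁴ = 8.942 × 10⁻⁴, so Δρ ≈ 0.9166 kg m⁻³.
N² = (g/ρ₀)·Δρ/Δz = g·(Δρ/ρ₀)/Δz = 9.81 × 8.942 × 10⁻⁴ / 60 = 1.4620 × 10⁻⁴ s⁻² ≈ 1.46 × 10⁻⁴ s⁻².

1.46 × 10⁻⁴ s⁻²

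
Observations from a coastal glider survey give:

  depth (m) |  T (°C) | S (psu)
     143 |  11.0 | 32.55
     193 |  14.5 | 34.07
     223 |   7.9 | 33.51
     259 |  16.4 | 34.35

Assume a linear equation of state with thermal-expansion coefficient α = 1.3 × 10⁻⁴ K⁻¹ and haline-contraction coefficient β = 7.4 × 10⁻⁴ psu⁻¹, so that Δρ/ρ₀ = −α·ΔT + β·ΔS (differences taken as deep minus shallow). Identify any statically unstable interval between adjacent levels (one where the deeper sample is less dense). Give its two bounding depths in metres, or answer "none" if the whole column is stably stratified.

Evaluate Δρ/ρ₀ = −αΔT + βΔS across each adjacent pair:
  143–193 m: −αΔT+βΔS = −(1.3 × 10⁻⁴)(+3.5)+(7.4 × 10⁻⁴)(+1.52) = 6.7 × 10⁻⁴ → stable
  193–223 m: −αΔT+βΔS = −(1.3 × 10⁻⁴)(-6.6)+(7.4 × 10⁻⁴)(-0.56) = 4.4 × 10⁻⁴ → stable
  223–259 m: −αΔT+βΔS = −(1.3 × 10⁻⁴)(+8.5)+(7.4 × 10⁻⁴)(+0.84) = -4.8 × 10⁻⁴ → UNSTABLE
The 223–259 m interval has Δρ < 0: lighter water underlies denser water.

223–259 m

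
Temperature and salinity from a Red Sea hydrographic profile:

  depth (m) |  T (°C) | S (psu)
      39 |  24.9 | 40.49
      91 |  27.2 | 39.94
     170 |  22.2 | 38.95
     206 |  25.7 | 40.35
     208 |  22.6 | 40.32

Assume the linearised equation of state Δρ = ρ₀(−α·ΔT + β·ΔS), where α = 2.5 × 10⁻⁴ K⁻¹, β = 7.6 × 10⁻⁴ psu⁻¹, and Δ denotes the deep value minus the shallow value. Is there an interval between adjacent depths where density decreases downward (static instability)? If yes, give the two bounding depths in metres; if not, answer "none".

Evaluate Δρ/ρ₀ = −αΔT + βΔS across each adjacent pair:
  39–91 m: −αΔT+βΔS = −(2.5 × 10⁻⁴)(+2.3)+(7.6 × 10⁻⁴)(-0.55) = -9.9 × 10⁻⁴ → UNSTABLE
  91–170 m: −αΔT+βΔS = −(2.5 × 10⁻⁴)(-5.0)+(7.6 × 10⁻⁴)(-0.99) = 5.0 × 10⁻⁴ → stable
  170–206 m: −αΔT+βΔS = −(2.5 × 10⁻⁴)(+3.5)+(7.6 × 10⁻⁴)(+1.40) = 1.9 × 10⁻⁴ → stable
  206–208 m: −αΔT+βΔS = −(2.5 × 10⁻⁴)(-3.1)+(7.6 × 10⁻⁴)(-0.03) = 7.5 × 10⁻⁴ → stable
The 39–91 m interval has Δρ < 0: lighter water underlies denser water.

39–91 m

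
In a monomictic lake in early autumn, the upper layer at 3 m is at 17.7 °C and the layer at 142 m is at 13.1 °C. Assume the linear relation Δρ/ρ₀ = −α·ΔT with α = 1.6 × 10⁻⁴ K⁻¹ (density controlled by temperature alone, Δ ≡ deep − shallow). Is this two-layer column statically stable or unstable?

stable

ΔT = 13.1 − 17.7 = -4.6 K, so Δρ/ρ₀ = −αΔT = 7.36 × 10⁻⁴.
Δρ/ρ₀ > 0, so Δρ > 0: deeper water is denser → statically stable.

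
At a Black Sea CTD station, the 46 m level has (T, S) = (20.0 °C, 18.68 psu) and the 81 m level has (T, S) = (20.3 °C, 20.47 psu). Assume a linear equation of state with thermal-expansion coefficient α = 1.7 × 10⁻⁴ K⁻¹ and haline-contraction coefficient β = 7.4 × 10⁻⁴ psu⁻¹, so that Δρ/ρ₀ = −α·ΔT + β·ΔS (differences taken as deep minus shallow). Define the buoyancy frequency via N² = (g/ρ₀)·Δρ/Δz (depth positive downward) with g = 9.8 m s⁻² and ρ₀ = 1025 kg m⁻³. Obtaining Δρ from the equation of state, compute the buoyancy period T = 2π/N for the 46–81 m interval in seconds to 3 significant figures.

333 s

ΔT = +0.3 K, ΔS = +1.79 psu (deep − shallow).
Δρ/ρ₀ = −αΔT + βΔS = -5.10 × 10⁻⁵ + 1.3246 × 10⁻³ = 1.2736 × 10⁻³, so Δρ ≈ 1.305 kg m⁻³.
N² = (g/ρ₀)·Δρ/Δz = g·(Δρ/ρ₀)/Δz = 9.8 × 1.2736 × 10⁻³ / 35 = 3.5661 × 10⁻⁴ s⁻².
N = √(3.5661 × 10⁻⁴) = 0.018884 rad s⁻¹ → T = 2π/N = 332.73 s ≈ 333 s.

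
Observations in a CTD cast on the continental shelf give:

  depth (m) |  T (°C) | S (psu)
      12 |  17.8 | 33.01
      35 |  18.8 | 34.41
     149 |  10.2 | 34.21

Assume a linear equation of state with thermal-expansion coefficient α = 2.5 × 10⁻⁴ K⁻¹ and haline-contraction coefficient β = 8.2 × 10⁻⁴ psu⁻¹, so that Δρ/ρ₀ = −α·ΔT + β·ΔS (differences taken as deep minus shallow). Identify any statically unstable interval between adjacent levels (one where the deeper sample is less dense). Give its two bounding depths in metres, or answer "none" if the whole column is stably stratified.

none

Evaluate Δρ/ρ₀ = −αΔT + βΔS across each adjacent pair:
  12–35 m: −αΔT+βΔS = −(2.5 × 10⁻⁴)(+1.0)+(8.2 × 10⁻⁴)(+1.40) = 9.0 × 10⁻⁴ → stable
  35–149 m: −αΔT+βΔS = −(2.5 × 10⁻⁴)(-8.6)+(8.2 × 10⁻⁴)(-0.20) = 2.0 × 10⁻³ → stable
Every interval has Δρ > 0: the column is stably stratified throughout.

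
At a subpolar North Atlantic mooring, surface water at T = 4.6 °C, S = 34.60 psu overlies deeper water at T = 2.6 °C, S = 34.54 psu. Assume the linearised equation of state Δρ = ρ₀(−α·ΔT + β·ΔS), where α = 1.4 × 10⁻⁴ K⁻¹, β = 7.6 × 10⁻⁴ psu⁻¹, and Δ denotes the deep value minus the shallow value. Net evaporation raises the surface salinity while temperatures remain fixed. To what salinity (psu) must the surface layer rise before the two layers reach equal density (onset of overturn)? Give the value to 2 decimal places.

34.91 psu

Neutral buoyancy requires −α(T_deep − T_surf) + β(S_deep − S_surf′) = 0.
S_surf′ = S_deep − (α/β)·ΔT = 34.54 − (1.4 × 10⁻⁴/7.6 × 10⁻⁴)·(-2.0) = 34.9084 psu.
Increase required: 34.9084 − 34.60 = 0.3084 psu.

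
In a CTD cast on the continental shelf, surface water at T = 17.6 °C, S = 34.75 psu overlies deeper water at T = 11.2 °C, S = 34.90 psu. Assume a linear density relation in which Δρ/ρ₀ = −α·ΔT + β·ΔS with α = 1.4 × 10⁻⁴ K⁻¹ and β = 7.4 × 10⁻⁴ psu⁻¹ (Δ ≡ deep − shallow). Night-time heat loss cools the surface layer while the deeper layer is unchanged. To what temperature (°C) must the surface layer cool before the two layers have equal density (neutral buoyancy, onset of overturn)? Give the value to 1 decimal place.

10.4 °C

Neutral buoyancy requires Δρ = 0, i.e. −α(T_deep − T_surf′) + β(S_deep − S_surf) = 0.
T_surf′ = T_deep − (β/α)·ΔS = 11.2 − (7.4 × 10⁻⁴/1.4 × 10⁻⁴)·(+0.15) = 10.407 °C.
Cooling required: 17.6 − (10.407) = 7.193 °C.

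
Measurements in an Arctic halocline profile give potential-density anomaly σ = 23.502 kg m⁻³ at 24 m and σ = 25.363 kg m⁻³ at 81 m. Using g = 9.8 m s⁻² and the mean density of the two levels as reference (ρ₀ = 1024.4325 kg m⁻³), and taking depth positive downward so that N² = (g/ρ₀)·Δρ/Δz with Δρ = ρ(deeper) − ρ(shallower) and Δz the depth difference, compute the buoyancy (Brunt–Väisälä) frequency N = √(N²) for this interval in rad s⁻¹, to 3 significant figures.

Δρ = 1025.363 − 1023.502 = 1.861 kg m⁻³ over Δz = 81 − 24 = 57 m.
N² = (9.8/1024.4325) × (1.861/57) = 3.1233 × 10⁻⁴ s⁻².
N = √(3.1233 × 10⁻⁴) = 0.017673 rad s⁻¹ ≈ 0.0177 rad s⁻¹.

0.0177 rad s⁻¹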